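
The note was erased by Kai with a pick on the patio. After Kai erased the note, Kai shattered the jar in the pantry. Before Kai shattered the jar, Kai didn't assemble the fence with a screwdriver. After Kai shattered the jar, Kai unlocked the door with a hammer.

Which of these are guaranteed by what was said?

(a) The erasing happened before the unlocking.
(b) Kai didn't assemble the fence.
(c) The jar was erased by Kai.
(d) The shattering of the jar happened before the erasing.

(a)

(a) Entailed — the narrative places the erasing before the unlocking.
(b) Not entailed — dropping 'with a screwdriver' under negation is not valid — the original leaves open that Kai assembled the fence some other way.
(c) Not entailed — Kai erased the note, not the jar; the jar belongs to the shattering event.
(d) Not entailed — the narrative places the erasing before the shattering, not after.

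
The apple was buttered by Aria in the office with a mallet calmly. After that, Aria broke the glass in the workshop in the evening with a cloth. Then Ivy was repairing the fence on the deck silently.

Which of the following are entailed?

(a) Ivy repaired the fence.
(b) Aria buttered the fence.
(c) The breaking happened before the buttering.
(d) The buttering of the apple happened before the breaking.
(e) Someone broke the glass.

(a) Not entailed — 'was repairing' is progressive on an accomplishment; it does not entail the completed 'repaired'.
(b) Not entailed — Aria buttered the apple, not the fence; the fence belongs to the repairing event.
(c) Not entailed — the narrative places the buttering before the breaking, not after.
(d) Entailed — the narrative places the buttering before the breaking.
(e) Entailed — the original entails any weakening of itself; this just drops 'in the evening', 'in the workshop', 'with a cloth' and generalizes the agent.

(d), (e)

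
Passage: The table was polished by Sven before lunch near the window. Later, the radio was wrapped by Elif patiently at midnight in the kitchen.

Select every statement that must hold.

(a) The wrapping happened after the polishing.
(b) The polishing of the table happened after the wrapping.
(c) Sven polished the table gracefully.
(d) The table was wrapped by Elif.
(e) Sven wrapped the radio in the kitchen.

(a) Entailed — the narrative places the polishing before the wrapping.
(b) Not entailed — the narrative places the polishing before the wrapping, not after.
(c) Not entailed — 'gracefully' adds information not in the original event.
(d) Not entailed — Elif wrapped the radio, not the table; the table belongs to the polishing event.
(e) Not entailed — the passage has Elif wrapping the radio, not Sven.

(a)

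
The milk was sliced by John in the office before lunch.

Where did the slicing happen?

'in the office' marks the location of the slicing event.

in the office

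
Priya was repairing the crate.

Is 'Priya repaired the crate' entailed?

no

'was repairing' is progressive; for an accomplishment like 'repair the crate', it doesn't entail completion.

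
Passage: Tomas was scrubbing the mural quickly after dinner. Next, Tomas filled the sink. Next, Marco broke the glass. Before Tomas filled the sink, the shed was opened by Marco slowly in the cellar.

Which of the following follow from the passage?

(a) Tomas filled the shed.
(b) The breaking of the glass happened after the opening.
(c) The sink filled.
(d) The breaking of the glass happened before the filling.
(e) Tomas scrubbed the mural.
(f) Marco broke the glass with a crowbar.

(b), (c), (e)

(a) Not entailed — Tomas filled the sink, not the shed; the shed belongs to the opening event.
(b) Entailed — the narrative places the opening before the breaking.
(c) Entailed — 'Tomas filled the sink' is causative; it entails the inchoative 'the sink filled'.
(d) Not entailed — the narrative places the filling before the breaking, not after.
(e) Entailed — 'scrub' is an activity; 'was scrubbing' entails that some scrubbing happened, so 'scrubbed' holds.
(f) Not entailed — 'with a crowbar' adds information not in the original event.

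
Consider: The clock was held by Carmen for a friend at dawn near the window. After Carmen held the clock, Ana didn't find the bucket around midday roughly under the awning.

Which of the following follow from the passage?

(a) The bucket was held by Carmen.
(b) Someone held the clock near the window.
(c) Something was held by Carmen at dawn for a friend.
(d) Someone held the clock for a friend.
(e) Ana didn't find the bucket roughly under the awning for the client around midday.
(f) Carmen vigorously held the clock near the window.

(b), (c), (d), (e)

(a) Not entailed — Carmen held the clock, not the bucket; the bucket belongs to the finding event.
(b) Entailed — every conjunct here is already in the original holding event.
(c) Entailed — dropping 'near the window' and generalizing the patient leaves a sub-description the original still satisfies.
(d) Entailed — the original entails any weakening of itself; this just drops 'near the window', 'at dawn' and generalizes the agent.
(e) Entailed — under negation, adding a further restriction is entailed: if no such finding event occurred, none occurred for the client either.
(f) Not entailed — 'vigorously' adds information not in the original event.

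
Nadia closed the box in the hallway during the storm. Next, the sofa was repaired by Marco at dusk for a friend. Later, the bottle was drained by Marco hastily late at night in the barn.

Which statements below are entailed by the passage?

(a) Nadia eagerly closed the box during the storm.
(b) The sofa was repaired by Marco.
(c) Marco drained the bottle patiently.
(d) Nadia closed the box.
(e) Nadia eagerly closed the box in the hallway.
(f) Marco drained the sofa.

(b), (d)

(a) Not entailed — 'eagerly' adds information not in the original event.
(b) Entailed — every conjunct here is already in the original repairing event.
(c) Not entailed — 'patiently' adds a manner not in (and inconsistent with) the original.
(d) Entailed — every conjunct here is already in the original closing event.
(e) Not entailed — 'eagerly' adds information not in the original event.
(f) Not entailed — Marco drained the bottle, not the sofa; the sofa belongs to the repairing event.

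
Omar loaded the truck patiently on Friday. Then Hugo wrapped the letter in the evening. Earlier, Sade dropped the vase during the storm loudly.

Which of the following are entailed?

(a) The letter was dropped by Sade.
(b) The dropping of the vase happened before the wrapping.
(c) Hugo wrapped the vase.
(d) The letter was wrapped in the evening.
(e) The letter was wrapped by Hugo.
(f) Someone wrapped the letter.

(a) Not entailed — Sade dropped the vase, not the letter; the letter belongs to the wrapping event.
(b) Entailed — the narrative places the dropping before the wrapping.
(c) Not entailed — Hugo wrapped the letter, not the vase; the vase belongs to the dropping event.
(d) Entailed — every conjunct here is already in the original wrapping event.
(e) Entailed — this follows by dropping conjuncts from the wrapping event's description.
(f) Entailed — the original entails any weakening of itself; this just drops 'in the evening' and generalizes the agent.

(b), (d), (e), (f)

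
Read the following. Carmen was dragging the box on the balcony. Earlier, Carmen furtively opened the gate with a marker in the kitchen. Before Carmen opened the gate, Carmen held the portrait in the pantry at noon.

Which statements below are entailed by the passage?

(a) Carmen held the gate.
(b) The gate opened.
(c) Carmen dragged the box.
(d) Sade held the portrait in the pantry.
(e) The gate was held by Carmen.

(a) Not entailed — Carmen held the portrait, not the gate; the gate belongs to the opening event.
(b) Entailed — 'Carmen opened the gate' is causative; it entails the inchoative 'the gate opened'.
(c) Entailed — 'drag' is an activity; 'was dragging' entails that some dragging happened, so 'dragged' holds.
(d) Not entailed — the passage has Carmen holding the portrait, not Sade.
(e) Not entailed — Carmen held the portrait, not the gate; the gate belongs to the opening event.

(b), (c)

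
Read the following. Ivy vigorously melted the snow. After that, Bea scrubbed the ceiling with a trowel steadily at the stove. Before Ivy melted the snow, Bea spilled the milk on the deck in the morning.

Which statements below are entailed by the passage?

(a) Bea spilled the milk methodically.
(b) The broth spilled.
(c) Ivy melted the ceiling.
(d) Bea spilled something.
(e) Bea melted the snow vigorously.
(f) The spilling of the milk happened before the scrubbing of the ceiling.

(a) Not entailed — 'methodically' adds information not in the original event.
(b) Not entailed — the milk is what spilled, not the broth.
(c) Not entailed — Ivy melted the snow, not the ceiling; the ceiling belongs to the scrubbing event.
(d) Entailed — this follows by dropping conjuncts from the spilling event's description.
(e) Not entailed — the passage has Ivy melting the snow, not Bea.
(f) Entailed — the narrative places the spilling before the scrubbing.

(d), (f)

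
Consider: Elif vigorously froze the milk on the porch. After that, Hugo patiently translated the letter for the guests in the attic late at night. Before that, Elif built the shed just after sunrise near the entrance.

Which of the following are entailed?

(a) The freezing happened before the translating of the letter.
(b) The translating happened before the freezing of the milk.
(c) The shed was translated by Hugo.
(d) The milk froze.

(a) Entailed — the narrative places the freezing before the translating.
(b) Not entailed — the narrative places the freezing before the translating, not after.
(c) Not entailed — Hugo translated the letter, not the shed; the shed belongs to the building event.
(d) Entailed — 'Elif froze the milk' is causative; it entails the inchoative 'the milk froze'.

(a), (d)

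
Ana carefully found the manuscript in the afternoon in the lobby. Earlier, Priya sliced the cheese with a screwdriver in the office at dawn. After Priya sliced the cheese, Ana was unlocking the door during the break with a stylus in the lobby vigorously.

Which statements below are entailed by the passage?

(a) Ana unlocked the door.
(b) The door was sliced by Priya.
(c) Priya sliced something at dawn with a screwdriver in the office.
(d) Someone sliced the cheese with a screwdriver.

(a) Not entailed — 'was unlocking' is progressive on an accomplishment; it does not entail the completed 'unlocked'.
(b) Not entailed — Priya sliced the cheese, not the door; the door belongs to the unlocking event.
(c) Entailed — generalizing the patient leaves a sub-description the original still satisfies.
(d) Entailed — every conjunct here is already in the original slicing event.

(c), (d)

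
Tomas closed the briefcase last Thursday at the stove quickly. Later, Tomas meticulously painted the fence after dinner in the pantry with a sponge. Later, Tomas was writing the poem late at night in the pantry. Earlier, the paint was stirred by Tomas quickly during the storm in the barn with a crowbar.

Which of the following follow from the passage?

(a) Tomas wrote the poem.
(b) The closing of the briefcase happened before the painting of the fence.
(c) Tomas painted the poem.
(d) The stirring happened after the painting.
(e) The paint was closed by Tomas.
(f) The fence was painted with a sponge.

(b), (f)

(a) Not entailed — 'was writing' is progressive on an accomplishment; it does not entail the completed 'wrote'.
(b) Entailed — the narrative places the closing before the painting.
(c) Not entailed — Tomas painted the fence, not the poem; the poem belongs to the writing event.
(d) Not entailed — the narrative doesn't order the painting relative to the stirring.
(e) Not entailed — Tomas closed the briefcase, not the paint; the paint belongs to the stirring event.
(f) Entailed — this follows by dropping conjuncts from the painting event's description.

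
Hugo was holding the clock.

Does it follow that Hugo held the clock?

yes

'hold' is atelic; if Hugo was holding the clock, then Hugo held the clock (for some time).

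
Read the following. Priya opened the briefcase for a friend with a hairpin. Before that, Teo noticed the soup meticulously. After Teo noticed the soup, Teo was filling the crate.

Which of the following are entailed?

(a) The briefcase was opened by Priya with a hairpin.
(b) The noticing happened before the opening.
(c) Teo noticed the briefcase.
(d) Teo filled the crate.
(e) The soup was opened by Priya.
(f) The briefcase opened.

(a) Entailed — dropping 'for a friend' leaves a sub-description the original still satisfies.
(b) Entailed — the narrative places the noticing before the opening.
(c) Not entailed — Teo noticed the soup, not the briefcase; the briefcase belongs to the opening event.
(d) Not entailed — 'was filling' is progressive on an accomplishment; it does not entail the completed 'filled'.
(e) Not entailed — Priya opened the briefcase, not the soup; the soup belongs to the noticing event.
(f) Entailed — 'Priya opened the briefcase' is causative; it entails the inchoative 'the briefcase opened'.

(a), (b), (f)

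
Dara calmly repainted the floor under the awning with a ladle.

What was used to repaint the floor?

'with a ladle' marks the instrument of the repainting event.

a ladle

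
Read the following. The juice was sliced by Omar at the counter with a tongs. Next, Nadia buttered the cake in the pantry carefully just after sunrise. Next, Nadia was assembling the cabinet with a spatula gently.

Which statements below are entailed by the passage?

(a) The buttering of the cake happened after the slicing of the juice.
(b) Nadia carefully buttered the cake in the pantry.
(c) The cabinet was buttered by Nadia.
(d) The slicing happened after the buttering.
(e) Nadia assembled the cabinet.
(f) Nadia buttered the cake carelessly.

(a) Entailed — the narrative places the slicing before the buttering.
(b) Entailed — the original entails any weakening of itself; this just drops 'just after sunrise'.
(c) Not entailed — Nadia buttered the cake, not the cabinet; the cabinet belongs to the assembling event.
(d) Not entailed — the narrative places the slicing before the buttering, not after.
(e) Not entailed — 'was assembling' is progressive on an accomplishment; it does not entail the completed 'assembled'.
(f) Not entailed — 'carelessly' adds a manner not in (and inconsistent with) the original.

(a), (b)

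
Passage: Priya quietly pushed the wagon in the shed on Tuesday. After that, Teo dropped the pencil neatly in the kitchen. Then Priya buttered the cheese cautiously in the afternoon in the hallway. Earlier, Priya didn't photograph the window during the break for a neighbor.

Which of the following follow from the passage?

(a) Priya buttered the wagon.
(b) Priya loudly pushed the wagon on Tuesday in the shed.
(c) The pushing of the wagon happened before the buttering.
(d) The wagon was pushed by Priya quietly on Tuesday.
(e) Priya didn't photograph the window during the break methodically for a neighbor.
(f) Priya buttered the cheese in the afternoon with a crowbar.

(c), (d), (e)

(a) Not entailed — Priya buttered the cheese, not the wagon; the wagon belongs to the pushing event.
(b) Not entailed — 'loudly' adds a manner not in (and inconsistent with) the original.
(c) Entailed — the narrative places the pushing before the buttering.
(d) Entailed — every conjunct here is already in the original pushing event.
(e) Entailed — under negation, adding a further restriction is entailed: if no such photographing event occurred, none occurred methodically either.
(f) Not entailed — 'with a crowbar' adds information not in the original event.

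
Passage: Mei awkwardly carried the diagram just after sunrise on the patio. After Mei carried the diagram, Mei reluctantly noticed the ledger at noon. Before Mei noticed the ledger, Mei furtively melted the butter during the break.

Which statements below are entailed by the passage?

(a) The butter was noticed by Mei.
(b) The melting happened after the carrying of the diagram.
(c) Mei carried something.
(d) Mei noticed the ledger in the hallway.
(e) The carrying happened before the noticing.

(a) Not entailed — Mei noticed the ledger, not the butter; the butter belongs to the melting event.
(b) Not entailed — the narrative doesn't order the carrying relative to the melting.
(c) Entailed — dropping 'just after sunrise', 'on the patio', 'awkwardly' and generalizing the patient leaves a sub-description the original still satisfies.
(d) Not entailed — 'in the hallway' adds information not in the original event.
(e) Entailed — the narrative places the carrying before the noticing.

(c), (e)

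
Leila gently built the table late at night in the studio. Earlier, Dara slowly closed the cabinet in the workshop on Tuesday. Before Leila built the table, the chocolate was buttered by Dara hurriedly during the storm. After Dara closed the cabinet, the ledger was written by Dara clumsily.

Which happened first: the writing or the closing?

the closing

The connectives place the closing before the writing.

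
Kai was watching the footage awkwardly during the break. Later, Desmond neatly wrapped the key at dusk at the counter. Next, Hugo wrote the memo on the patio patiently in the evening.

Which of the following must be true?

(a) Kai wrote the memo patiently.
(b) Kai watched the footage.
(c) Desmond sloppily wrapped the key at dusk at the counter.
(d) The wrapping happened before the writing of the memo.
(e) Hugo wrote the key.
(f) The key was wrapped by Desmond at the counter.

(a) Not entailed — the passage has Hugo writing the memo, not Kai.
(b) Entailed — 'watch' is an activity; 'was watching' entails that some watching happened, so 'watched' holds.
(c) Not entailed — 'sloppily' adds a manner not in (and inconsistent with) the original.
(d) Entailed — the narrative places the wrapping before the writing.
(e) Not entailed — Hugo wrote the memo, not the key; the key belongs to the wrapping event.
(f) Entailed — this follows by dropping conjuncts from the wrapping event's description.

(b), (d), (f)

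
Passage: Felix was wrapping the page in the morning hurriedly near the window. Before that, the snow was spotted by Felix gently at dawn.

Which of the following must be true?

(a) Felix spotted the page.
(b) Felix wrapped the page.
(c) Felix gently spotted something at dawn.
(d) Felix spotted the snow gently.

(a) Not entailed — Felix spotted the snow, not the page; the page belongs to the wrapping event.
(b) Not entailed — 'was wrapping' is progressive on an accomplishment; it does not entail the completed 'wrapped'.
(c) Entailed — generalizing the patient leaves a sub-description the original still satisfies.
(d) Entailed — the original entails any weakening of itself; this just drops 'at dawn'.

(c), (d)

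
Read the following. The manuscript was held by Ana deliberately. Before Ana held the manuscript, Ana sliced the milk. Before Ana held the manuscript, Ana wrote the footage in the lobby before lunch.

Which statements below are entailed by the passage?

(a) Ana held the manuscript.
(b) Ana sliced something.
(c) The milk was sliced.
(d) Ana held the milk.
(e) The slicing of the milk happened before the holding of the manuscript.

(a) Entailed — this follows by dropping conjuncts from the holding event's description.
(b) Entailed — generalizing the patient leaves a sub-description the original still satisfies.
(c) Entailed — this follows by dropping conjuncts from the slicing event's description.
(d) Not entailed — Ana held the manuscript, not the milk; the milk belongs to the slicing event.
(e) Entailed — the narrative places the slicing before the holding.

(a), (b), (c), (e)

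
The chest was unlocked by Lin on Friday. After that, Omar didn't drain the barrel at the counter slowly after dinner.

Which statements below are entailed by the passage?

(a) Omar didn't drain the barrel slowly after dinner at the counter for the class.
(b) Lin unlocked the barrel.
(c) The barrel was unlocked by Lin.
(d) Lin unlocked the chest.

(a) Entailed — under negation, adding a further restriction is entailed: if no such draining event occurred, none occurred for the class either.
(b) Not entailed — Lin unlocked the chest, not the barrel; the barrel belongs to the draining event.
(c) Not entailed — Lin unlocked the chest, not the barrel; the barrel belongs to the draining event.
(d) Entailed — this follows by dropping conjuncts from the unlocking event's description.

(a), (d)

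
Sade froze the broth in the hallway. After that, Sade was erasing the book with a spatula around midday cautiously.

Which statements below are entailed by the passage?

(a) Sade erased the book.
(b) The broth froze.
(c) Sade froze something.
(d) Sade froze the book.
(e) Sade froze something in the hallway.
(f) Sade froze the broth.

(a) Not entailed — 'was erasing' is progressive on an accomplishment; it does not entail the completed 'erased'.
(b) Entailed — 'Sade froze the broth' is causative; it entails the inchoative 'the broth froze'.
(c) Entailed — this follows by dropping conjuncts from the freezing event's description.
(d) Not entailed — Sade froze the broth, not the book; the book belongs to the erasing event.
(e) Entailed — every conjunct here is already in the original freezing event.
(f) Entailed — dropping 'in the hallway' leaves a sub-description the original still satisfies.

(b), (c), (e), (f)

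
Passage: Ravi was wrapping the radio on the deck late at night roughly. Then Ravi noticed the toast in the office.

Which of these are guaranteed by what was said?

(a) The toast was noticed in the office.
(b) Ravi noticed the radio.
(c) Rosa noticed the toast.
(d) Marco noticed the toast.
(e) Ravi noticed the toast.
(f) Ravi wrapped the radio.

(a) Entailed — every conjunct here is already in the original noticing event.
(b) Not entailed — Ravi noticed the toast, not the radio; the radio belongs to the wrapping event.
(c) Not entailed — the passage has Ravi noticing the toast, not Rosa.
(d) Not entailed — the passage has Ravi noticing the toast, not Marco.
(e) Entailed — the original entails any weakening of itself; this just drops 'in the office'.
(f) Not entailed — 'was wrapping' is progressive on an accomplishment; it does not entail the completed 'wrapped'.

(a), (e)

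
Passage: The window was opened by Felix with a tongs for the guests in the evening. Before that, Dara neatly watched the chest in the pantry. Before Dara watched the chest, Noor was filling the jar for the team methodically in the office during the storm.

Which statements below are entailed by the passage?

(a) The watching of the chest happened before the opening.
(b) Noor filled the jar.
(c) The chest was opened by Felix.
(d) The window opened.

(a) Entailed — the narrative places the watching before the opening.
(b) Not entailed — 'was filling' is progressive on an accomplishment; it does not entail the completed 'filled'.
(c) Not entailed — Felix opened the window, not the chest; the chest belongs to the watching event.
(d) Entailed — 'Felix opened the window' is causative; it entails the inchoative 'the window opened'.

(a), (d)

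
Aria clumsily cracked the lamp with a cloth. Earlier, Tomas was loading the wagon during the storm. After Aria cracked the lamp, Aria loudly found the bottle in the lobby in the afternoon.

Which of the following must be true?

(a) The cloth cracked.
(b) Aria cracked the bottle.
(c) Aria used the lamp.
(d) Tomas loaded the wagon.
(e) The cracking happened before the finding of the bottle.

(a) Not entailed — the lamp is what cracked, not the cloth.
(b) Not entailed — Aria cracked the lamp, not the bottle; the bottle belongs to the finding event.
(c) Not entailed — the lamp is the patient, not an instrument — Aria used a cloth.
(d) Not entailed — 'was loading' is progressive on an accomplishment; it does not entail the completed 'loaded'.
(e) Entailed — the narrative places the cracking before the finding.

(e)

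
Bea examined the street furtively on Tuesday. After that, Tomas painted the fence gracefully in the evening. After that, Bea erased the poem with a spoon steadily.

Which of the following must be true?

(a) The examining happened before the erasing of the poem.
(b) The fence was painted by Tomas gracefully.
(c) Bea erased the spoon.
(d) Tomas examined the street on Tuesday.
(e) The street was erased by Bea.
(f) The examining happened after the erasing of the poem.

(a), (b)

(a) Entailed — the narrative places the examining before the erasing.
(b) Entailed — the original entails any weakening of itself; this just drops 'in the evening'.
(c) Not entailed — the spoon is the instrument, not what was erased.
(d) Not entailed — the passage has Bea examining the street, not Tomas.
(e) Not entailed — Bea erased the poem, not the street; the street belongs to the examining event.
(f) Not entailed — the narrative places the examining before the erasing, not after.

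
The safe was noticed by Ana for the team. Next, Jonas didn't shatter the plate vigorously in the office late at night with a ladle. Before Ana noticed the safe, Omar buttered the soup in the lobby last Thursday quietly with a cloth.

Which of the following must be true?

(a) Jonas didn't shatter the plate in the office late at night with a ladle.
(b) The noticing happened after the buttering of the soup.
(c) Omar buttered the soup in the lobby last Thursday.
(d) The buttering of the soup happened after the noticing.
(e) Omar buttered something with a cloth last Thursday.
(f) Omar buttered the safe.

(b), (c), (e)

(a) Not entailed — dropping 'vigorously' under negation is not valid — the original leaves open that Jonas shattered the plate some other way.
(b) Entailed — the narrative places the buttering before the noticing.
(c) Entailed — this follows by dropping conjuncts from the buttering event's description.
(d) Not entailed — the narrative places the buttering before the noticing, not after.
(e) Entailed — dropping 'in the lobby', 'quietly' and generalizing the patient leaves a sub-description the original still satisfies.
(f) Not entailed — Omar buttered the soup, not the safe; the safe belongs to the noticing event.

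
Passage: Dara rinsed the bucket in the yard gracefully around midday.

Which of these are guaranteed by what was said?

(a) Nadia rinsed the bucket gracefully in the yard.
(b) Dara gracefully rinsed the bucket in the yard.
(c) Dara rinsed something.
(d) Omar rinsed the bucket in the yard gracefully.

(b), (c)

(a) Not entailed — the passage has Dara rinsing the bucket, not Nadia.
(b) Entailed — this follows by dropping conjuncts from the rinsing event's description.
(c) Entailed — dropping 'around midday', 'in the yard', 'gracefully' and generalizing the patient leaves a sub-description the original still satisfies.
(d) Not entailed — the passage has Dara rinsing the bucket, not Omar.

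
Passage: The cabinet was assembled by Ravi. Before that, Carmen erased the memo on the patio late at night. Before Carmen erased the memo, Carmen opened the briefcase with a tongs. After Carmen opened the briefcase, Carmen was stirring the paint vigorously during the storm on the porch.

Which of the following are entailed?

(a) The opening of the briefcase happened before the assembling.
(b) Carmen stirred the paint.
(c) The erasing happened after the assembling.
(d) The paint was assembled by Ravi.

(a), (b)

(a) Entailed — the narrative places the opening before the assembling.
(b) Entailed — 'stir' is an activity; 'was stirring' entails that some stirring happened, so 'stirred' holds.
(c) Not entailed — the narrative places the erasing before the assembling, not after.
(d) Not entailed — Ravi assembled the cabinet, not the paint; the paint belongs to the stirring event.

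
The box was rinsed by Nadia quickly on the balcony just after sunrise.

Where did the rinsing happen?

'on the balcony' marks the location of the rinsing event.

on the balcony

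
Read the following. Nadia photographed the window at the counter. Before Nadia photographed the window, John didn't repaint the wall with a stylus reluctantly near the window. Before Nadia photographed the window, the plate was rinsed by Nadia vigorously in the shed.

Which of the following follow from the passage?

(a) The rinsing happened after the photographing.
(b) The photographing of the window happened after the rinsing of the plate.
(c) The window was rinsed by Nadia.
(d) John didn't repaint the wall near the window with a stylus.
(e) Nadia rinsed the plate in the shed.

(a) Not entailed — the narrative places the rinsing before the photographing, not after.
(b) Entailed — the narrative places the rinsing before the photographing.
(c) Not entailed — Nadia rinsed the plate, not the window; the window belongs to the photographing event.
(d) Not entailed — dropping 'reluctantly' under negation is not valid — the original leaves open that John repainted the wall some other way.
(e) Entailed — this follows by dropping conjuncts from the rinsing event's description.

(b), (e)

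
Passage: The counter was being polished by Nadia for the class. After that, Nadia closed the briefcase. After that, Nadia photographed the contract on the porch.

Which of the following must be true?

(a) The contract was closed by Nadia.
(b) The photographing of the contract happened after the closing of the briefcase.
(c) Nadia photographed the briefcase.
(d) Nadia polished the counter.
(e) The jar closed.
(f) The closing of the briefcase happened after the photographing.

(b), (d)

(a) Not entailed — Nadia closed the briefcase, not the contract; the contract belongs to the photographing event.
(b) Entailed — the narrative places the closing before the photographing.
(c) Not entailed — Nadia photographed the contract, not the briefcase; the briefcase belongs to the closing event.
(d) Entailed — 'polish' is an activity; 'was polishing' entails that some polishing happened, so 'polished' holds.
(e) Not entailed — the briefcase is what closed, not the jar.
(f) Not entailed — the narrative places the closing before the photographing, not after.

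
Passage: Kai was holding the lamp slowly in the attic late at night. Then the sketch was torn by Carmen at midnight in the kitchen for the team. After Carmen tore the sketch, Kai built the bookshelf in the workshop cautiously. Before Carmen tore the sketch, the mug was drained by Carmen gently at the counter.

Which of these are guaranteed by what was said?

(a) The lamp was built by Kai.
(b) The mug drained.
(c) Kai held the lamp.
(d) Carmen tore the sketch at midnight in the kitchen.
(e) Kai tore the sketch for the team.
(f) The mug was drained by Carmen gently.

(a) Not entailed — Kai built the bookshelf, not the lamp; the lamp belongs to the holding event.
(b) Entailed — 'Carmen drained the mug' is causative; it entails the inchoative 'the mug drained'.
(c) Entailed — 'hold' is an activity; 'was holding' entails that some holding happened, so 'held' holds.
(d) Entailed — the original entails any weakening of itself; this just drops 'for the team'.
(e) Not entailed — the passage has Carmen tearing the sketch, not Kai.
(f) Entailed — the original entails any weakening of itself; this just drops 'at the counter'.

(b), (c), (d), (f)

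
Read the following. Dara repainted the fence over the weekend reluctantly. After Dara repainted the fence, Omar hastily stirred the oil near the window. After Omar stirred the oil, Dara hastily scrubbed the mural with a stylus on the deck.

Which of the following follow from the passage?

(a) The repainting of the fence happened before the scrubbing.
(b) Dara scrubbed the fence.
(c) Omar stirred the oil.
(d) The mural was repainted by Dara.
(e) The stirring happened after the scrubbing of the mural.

(a) Entailed — the narrative places the repainting before the scrubbing.
(b) Not entailed — Dara scrubbed the mural, not the fence; the fence belongs to the repainting event.
(c) Entailed — dropping 'hastily', 'near the window' leaves a sub-description the original still satisfies.
(d) Not entailed — Dara repainted the fence, not the mural; the mural belongs to the scrubbing event.
(e) Not entailed — the narrative places the stirring before the scrubbing, not after.

(a), (c)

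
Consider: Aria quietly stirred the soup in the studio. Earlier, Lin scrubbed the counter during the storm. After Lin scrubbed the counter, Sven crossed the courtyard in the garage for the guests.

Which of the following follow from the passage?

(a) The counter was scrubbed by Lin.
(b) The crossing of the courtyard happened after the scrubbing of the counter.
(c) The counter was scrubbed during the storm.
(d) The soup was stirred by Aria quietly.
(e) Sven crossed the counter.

(a) Entailed — every conjunct here is already in the original scrubbing event.
(b) Entailed — the narrative places the scrubbing before the crossing.
(c) Entailed — this follows by dropping conjuncts from the scrubbing event's description.
(d) Entailed — dropping 'in the studio' leaves a sub-description the original still satisfies.
(e) Not entailed — Sven crossed the courtyard, not the counter; the counter belongs to the scrubbing event.

(a), (b), (c), (d)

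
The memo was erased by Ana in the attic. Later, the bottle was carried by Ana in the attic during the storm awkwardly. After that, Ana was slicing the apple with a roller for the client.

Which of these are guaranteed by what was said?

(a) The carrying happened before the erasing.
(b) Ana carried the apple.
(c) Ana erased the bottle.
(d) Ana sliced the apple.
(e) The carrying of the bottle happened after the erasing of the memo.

(a) Not entailed — the narrative places the erasing before the carrying, not after.
(b) Not entailed — Ana carried the bottle, not the apple; the apple belongs to the slicing event.
(c) Not entailed — Ana erased the memo, not the bottle; the bottle belongs to the carrying event.
(d) Not entailed — 'was slicing' is progressive on an accomplishment; it does not entail the completed 'sliced'.
(e) Entailed — the narrative places the erasing before the carrying.

(e)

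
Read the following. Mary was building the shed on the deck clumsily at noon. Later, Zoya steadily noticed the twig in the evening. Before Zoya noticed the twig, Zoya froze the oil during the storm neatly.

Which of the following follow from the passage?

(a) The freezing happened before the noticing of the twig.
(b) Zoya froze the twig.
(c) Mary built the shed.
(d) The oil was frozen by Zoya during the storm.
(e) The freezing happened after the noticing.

(a) Entailed — the narrative places the freezing before the noticing.
(b) Not entailed — Zoya froze the oil, not the twig; the twig belongs to the noticing event.
(c) Not entailed — 'was building' is progressive on an accomplishment; it does not entail the completed 'built'.
(d) Entailed — the original entails any weakening of itself; this just drops 'neatly'.
(e) Not entailed — the narrative places the freezing before the noticing, not after.

(a), (d)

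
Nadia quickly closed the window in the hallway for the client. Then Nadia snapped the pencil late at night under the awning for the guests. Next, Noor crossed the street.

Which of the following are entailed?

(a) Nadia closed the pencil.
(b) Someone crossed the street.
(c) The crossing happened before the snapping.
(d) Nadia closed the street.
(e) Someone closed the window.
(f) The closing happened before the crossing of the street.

(a) Not entailed — Nadia closed the window, not the pencil; the pencil belongs to the snapping event.
(b) Entailed — this follows by dropping conjuncts from the crossing event's description.
(c) Not entailed — the narrative places the snapping before the crossing, not after.
(d) Not entailed — Nadia closed the window, not the street; the street belongs to the crossing event.
(e) Entailed — the original entails any weakening of itself; this just drops 'for the client', 'quickly', 'in the hallway' and generalizes the agent.
(f) Entailed — the narrative places the closing before the crossing.

(b), (e), (f)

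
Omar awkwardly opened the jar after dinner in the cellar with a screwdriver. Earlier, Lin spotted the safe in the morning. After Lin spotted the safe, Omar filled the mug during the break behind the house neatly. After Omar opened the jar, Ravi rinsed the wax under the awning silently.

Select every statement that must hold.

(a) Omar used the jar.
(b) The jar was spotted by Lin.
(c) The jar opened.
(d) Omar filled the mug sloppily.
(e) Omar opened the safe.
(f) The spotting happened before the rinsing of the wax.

(a) Not entailed — the jar is the patient, not an instrument — Omar used a screwdriver.
(b) Not entailed — Lin spotted the safe, not the jar; the jar belongs to the opening event.
(c) Entailed — 'Omar opened the jar' is causative; it entails the inchoative 'the jar opened'.
(d) Not entailed — 'sloppily' adds a manner not in (and inconsistent with) the original.
(e) Not entailed — Omar opened the jar, not the safe; the safe belongs to the spotting event.
(f) Entailed — the narrative places the spotting before the rinsing.

(c), (f)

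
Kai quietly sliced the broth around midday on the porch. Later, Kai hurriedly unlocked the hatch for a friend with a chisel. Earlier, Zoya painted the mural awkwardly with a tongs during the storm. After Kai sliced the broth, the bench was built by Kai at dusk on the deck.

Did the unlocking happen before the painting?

no

The narrative orders the painting before the unlocking.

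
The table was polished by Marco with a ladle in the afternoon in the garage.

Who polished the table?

Marco

'Marco' marks the agent of the polishing event.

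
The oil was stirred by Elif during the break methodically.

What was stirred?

the oil

'the oil' marks the patient of the stirring event.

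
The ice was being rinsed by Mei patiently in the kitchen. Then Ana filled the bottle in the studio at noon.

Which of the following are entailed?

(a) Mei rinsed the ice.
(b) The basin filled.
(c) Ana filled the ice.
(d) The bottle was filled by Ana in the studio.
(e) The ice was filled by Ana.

(a), (d)

(a) Entailed — 'rinse' is an activity; 'was rinsing' entails that some rinsing happened, so 'rinsed' holds.
(b) Not entailed — the bottle is what filled, not the basin.
(c) Not entailed — Ana filled the bottle, not the ice; the ice belongs to the rinsing event.
(d) Entailed — this follows by dropping conjuncts from the filling event's description.
(e) Not entailed — Ana filled the bottle, not the ice; the ice belongs to the rinsing event.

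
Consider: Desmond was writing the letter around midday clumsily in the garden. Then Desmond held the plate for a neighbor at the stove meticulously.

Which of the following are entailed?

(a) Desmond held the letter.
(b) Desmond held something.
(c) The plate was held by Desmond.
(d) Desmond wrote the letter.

(a) Not entailed — Desmond held the plate, not the letter; the letter belongs to the writing event.
(b) Entailed — the original entails any weakening of itself; this just drops 'for a neighbor', 'meticulously', 'at the stove' and generalizes the patient.
(c) Entailed — the original entails any weakening of itself; this just drops 'for a neighbor', 'meticulously', 'at the stove'.
(d) Not entailed — 'was writing' is progressive on an accomplishment; it does not entail the completed 'wrote'.

(b), (c)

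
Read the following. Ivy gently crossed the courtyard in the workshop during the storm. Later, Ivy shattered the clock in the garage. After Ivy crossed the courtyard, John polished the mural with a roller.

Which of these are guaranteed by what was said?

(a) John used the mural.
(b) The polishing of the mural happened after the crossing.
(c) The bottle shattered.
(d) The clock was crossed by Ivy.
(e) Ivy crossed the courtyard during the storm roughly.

(b)

(a) Not entailed — the mural is the patient, not an instrument — John used a roller.
(b) Entailed — the narrative places the crossing before the polishing.
(c) Not entailed — the clock is what shattered, not the bottle.
(d) Not entailed — Ivy crossed the courtyard, not the clock; the clock belongs to the shattering event.
(e) Not entailed — 'roughly' adds a manner not in (and inconsistent with) the original.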